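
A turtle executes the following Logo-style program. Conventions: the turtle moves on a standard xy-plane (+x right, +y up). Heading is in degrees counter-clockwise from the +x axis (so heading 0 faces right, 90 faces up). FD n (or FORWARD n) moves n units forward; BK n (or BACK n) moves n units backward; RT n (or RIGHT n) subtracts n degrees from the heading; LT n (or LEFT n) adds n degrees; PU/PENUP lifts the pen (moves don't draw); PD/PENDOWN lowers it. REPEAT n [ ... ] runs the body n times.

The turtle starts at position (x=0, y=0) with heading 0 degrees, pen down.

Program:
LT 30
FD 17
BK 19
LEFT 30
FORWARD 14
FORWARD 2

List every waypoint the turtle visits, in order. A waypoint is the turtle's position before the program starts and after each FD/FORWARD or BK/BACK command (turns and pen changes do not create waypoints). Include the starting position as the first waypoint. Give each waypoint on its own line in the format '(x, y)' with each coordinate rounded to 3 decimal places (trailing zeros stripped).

Executing turtle program step by step:
Start: pos=(0,0), heading=0, pen down
LT 30: heading 0 -> 30
FD 17: (0,0) -> (14.722,8.5) [heading=30, draw]
BK 19: (14.722,8.5) -> (-1.732,-1) [heading=30, draw]
LT 30: heading 30 -> 60
FD 14: (-1.732,-1) -> (5.268,11.124) [heading=60, draw]
FD 2: (5.268,11.124) -> (6.268,12.856) [heading=60, draw]
Final: pos=(6.268,12.856), heading=60, 4 segment(s) drawn
Waypoints (5 total):
(0, 0)
(14.722, 8.5)
(-1.732, -1)
(5.268, 11.124)
(6.268, 12.856)

Answer: (0, 0)
(14.722, 8.5)
(-1.732, -1)
(5.268, 11.124)
(6.268, 12.856)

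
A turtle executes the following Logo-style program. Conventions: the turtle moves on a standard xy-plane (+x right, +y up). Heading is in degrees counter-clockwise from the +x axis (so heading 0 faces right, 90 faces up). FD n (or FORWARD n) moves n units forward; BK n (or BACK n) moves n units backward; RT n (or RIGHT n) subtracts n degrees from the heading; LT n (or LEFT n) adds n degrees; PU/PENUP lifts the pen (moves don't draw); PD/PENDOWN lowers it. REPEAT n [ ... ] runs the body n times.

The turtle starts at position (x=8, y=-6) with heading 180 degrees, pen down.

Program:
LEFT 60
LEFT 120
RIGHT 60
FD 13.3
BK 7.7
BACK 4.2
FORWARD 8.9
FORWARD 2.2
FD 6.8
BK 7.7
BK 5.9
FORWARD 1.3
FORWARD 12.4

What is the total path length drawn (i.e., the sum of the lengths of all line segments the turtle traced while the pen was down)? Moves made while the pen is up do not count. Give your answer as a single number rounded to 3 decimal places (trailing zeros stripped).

Executing turtle program step by step:
Start: pos=(8,-6), heading=180, pen down
LT 60: heading 180 -> 240
LT 120: heading 240 -> 0
RT 60: heading 0 -> 300
FD 13.3: (8,-6) -> (14.65,-17.518) [heading=300, draw]
BK 7.7: (14.65,-17.518) -> (10.8,-10.85) [heading=300, draw]
BK 4.2: (10.8,-10.85) -> (8.7,-7.212) [heading=300, draw]
FD 8.9: (8.7,-7.212) -> (13.15,-14.92) [heading=300, draw]
FD 2.2: (13.15,-14.92) -> (14.25,-16.825) [heading=300, draw]
FD 6.8: (14.25,-16.825) -> (17.65,-22.714) [heading=300, draw]
BK 7.7: (17.65,-22.714) -> (13.8,-16.046) [heading=300, draw]
BK 5.9: (13.8,-16.046) -> (10.85,-10.936) [heading=300, draw]
FD 1.3: (10.85,-10.936) -> (11.5,-12.062) [heading=300, draw]
FD 12.4: (11.5,-12.062) -> (17.7,-22.801) [heading=300, draw]
Final: pos=(17.7,-22.801), heading=300, 10 segment(s) drawn

Segment lengths:
  seg 1: (8,-6) -> (14.65,-17.518), length = 13.3
  seg 2: (14.65,-17.518) -> (10.8,-10.85), length = 7.7
  seg 3: (10.8,-10.85) -> (8.7,-7.212), length = 4.2
  seg 4: (8.7,-7.212) -> (13.15,-14.92), length = 8.9
  seg 5: (13.15,-14.92) -> (14.25,-16.825), length = 2.2
  seg 6: (14.25,-16.825) -> (17.65,-22.714), length = 6.8
  seg 7: (17.65,-22.714) -> (13.8,-16.046), length = 7.7
  seg 8: (13.8,-16.046) -> (10.85,-10.936), length = 5.9
  seg 9: (10.85,-10.936) -> (11.5,-12.062), length = 1.3
  seg 10: (11.5,-12.062) -> (17.7,-22.801), length = 12.4
Total = 70.4

Answer: 70.4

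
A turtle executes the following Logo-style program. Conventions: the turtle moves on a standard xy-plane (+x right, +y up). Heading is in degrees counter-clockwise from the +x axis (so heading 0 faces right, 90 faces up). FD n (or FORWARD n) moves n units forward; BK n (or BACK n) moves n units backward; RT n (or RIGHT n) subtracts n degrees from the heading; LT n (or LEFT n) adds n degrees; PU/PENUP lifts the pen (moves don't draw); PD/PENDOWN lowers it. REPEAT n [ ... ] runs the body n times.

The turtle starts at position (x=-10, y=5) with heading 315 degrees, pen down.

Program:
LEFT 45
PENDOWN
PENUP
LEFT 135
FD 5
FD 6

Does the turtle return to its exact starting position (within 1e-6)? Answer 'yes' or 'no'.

Executing turtle program step by step:
Start: pos=(-10,5), heading=315, pen down
LT 45: heading 315 -> 0
PD: pen down
PU: pen up
LT 135: heading 0 -> 135
FD 5: (-10,5) -> (-13.536,8.536) [heading=135, move]
FD 6: (-13.536,8.536) -> (-17.778,12.778) [heading=135, move]
Final: pos=(-17.778,12.778), heading=135, 0 segment(s) drawn

Start position: (-10, 5)
Final position: (-17.778, 12.778)
Distance = 11; >= 1e-6 -> NOT closed

Answer: no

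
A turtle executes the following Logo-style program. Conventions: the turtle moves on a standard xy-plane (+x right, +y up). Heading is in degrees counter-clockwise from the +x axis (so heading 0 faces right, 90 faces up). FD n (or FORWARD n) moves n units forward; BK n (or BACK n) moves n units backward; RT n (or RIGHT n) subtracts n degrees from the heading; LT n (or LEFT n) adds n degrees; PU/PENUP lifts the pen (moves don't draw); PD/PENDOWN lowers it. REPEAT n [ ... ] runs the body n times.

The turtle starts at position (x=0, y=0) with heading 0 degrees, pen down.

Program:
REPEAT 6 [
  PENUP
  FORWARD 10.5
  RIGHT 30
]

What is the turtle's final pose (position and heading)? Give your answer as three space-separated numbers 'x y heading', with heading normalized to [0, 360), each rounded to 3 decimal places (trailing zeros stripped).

Executing turtle program step by step:
Start: pos=(0,0), heading=0, pen down
REPEAT 6 [
  -- iteration 1/6 --
  PU: pen up
  FD 10.5: (0,0) -> (10.5,0) [heading=0, move]
  RT 30: heading 0 -> 330
  -- iteration 2/6 --
  PU: pen up
  FD 10.5: (10.5,0) -> (19.593,-5.25) [heading=330, move]
  RT 30: heading 330 -> 300
  -- iteration 3/6 --
  PU: pen up
  FD 10.5: (19.593,-5.25) -> (24.843,-14.343) [heading=300, move]
  RT 30: heading 300 -> 270
  -- iteration 4/6 --
  PU: pen up
  FD 10.5: (24.843,-14.343) -> (24.843,-24.843) [heading=270, move]
  RT 30: heading 270 -> 240
  -- iteration 5/6 --
  PU: pen up
  FD 10.5: (24.843,-24.843) -> (19.593,-33.937) [heading=240, move]
  RT 30: heading 240 -> 210
  -- iteration 6/6 --
  PU: pen up
  FD 10.5: (19.593,-33.937) -> (10.5,-39.187) [heading=210, move]
  RT 30: heading 210 -> 180
]
Final: pos=(10.5,-39.187), heading=180, 0 segment(s) drawn

Answer: 10.5 -39.187 180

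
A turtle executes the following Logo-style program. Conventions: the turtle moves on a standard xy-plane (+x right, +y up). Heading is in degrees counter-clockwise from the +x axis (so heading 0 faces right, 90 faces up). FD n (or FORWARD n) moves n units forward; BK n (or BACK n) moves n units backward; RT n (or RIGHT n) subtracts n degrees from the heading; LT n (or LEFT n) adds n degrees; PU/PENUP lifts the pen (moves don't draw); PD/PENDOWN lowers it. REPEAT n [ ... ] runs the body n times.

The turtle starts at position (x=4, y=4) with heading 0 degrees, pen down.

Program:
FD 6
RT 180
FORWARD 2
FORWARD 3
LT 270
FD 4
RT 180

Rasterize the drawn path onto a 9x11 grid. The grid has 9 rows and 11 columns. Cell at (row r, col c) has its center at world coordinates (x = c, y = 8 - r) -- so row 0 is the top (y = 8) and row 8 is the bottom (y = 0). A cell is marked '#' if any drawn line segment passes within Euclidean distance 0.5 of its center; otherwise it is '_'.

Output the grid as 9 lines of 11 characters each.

Segment 0: (4,4) -> (10,4)
Segment 1: (10,4) -> (8,4)
Segment 2: (8,4) -> (5,4)
Segment 3: (5,4) -> (5,8)

Answer: _____#_____
_____#_____
_____#_____
_____#_____
____#######
___________
___________
___________
___________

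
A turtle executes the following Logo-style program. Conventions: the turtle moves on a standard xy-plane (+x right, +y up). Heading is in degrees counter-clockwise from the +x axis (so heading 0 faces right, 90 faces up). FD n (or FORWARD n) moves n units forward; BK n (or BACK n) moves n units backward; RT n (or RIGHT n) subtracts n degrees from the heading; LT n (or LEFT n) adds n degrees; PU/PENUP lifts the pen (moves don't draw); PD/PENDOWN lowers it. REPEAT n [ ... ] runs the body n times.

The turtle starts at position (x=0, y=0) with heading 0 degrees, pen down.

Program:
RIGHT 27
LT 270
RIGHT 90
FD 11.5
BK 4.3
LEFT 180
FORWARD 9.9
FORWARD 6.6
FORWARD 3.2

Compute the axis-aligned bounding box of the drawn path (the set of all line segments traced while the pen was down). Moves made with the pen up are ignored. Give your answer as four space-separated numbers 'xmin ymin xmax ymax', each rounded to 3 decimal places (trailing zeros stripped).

Answer: -10.247 -5.675 11.138 5.221

Derivation:
Executing turtle program step by step:
Start: pos=(0,0), heading=0, pen down
RT 27: heading 0 -> 333
LT 270: heading 333 -> 243
RT 90: heading 243 -> 153
FD 11.5: (0,0) -> (-10.247,5.221) [heading=153, draw]
BK 4.3: (-10.247,5.221) -> (-6.415,3.269) [heading=153, draw]
LT 180: heading 153 -> 333
FD 9.9: (-6.415,3.269) -> (2.406,-1.226) [heading=333, draw]
FD 6.6: (2.406,-1.226) -> (8.286,-4.222) [heading=333, draw]
FD 3.2: (8.286,-4.222) -> (11.138,-5.675) [heading=333, draw]
Final: pos=(11.138,-5.675), heading=333, 5 segment(s) drawn

Segment endpoints: x in {-10.247, -6.415, 0, 2.406, 8.286, 11.138}, y in {-5.675, -4.222, -1.226, 0, 3.269, 5.221}
xmin=-10.247, ymin=-5.675, xmax=11.138, ymax=5.221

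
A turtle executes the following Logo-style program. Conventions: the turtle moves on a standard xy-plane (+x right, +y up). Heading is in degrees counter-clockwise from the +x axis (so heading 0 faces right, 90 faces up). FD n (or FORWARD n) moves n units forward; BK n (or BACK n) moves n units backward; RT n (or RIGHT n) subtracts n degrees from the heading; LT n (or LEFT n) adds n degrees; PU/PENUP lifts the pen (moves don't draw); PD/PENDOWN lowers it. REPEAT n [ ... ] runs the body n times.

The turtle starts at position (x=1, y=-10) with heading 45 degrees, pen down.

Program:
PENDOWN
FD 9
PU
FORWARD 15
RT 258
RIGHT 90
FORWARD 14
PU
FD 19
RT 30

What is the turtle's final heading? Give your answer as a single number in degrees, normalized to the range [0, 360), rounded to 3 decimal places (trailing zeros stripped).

Executing turtle program step by step:
Start: pos=(1,-10), heading=45, pen down
PD: pen down
FD 9: (1,-10) -> (7.364,-3.636) [heading=45, draw]
PU: pen up
FD 15: (7.364,-3.636) -> (17.971,6.971) [heading=45, move]
RT 258: heading 45 -> 147
RT 90: heading 147 -> 57
FD 14: (17.971,6.971) -> (25.596,18.712) [heading=57, move]
PU: pen up
FD 19: (25.596,18.712) -> (35.944,34.647) [heading=57, move]
RT 30: heading 57 -> 27
Final: pos=(35.944,34.647), heading=27, 1 segment(s) drawn

Answer: 27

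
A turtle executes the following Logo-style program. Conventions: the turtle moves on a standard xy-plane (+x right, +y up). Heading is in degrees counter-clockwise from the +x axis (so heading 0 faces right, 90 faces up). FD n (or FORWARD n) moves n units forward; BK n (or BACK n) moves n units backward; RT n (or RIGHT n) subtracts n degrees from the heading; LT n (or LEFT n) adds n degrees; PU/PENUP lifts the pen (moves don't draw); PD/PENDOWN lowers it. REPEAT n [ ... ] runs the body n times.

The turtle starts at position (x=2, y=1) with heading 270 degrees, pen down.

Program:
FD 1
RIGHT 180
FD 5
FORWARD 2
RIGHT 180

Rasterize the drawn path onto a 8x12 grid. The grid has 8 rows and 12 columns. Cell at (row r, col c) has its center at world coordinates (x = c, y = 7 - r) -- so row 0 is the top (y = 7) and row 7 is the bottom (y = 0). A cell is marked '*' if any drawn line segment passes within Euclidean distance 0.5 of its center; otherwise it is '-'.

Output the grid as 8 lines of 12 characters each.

Answer: --*---------
--*---------
--*---------
--*---------
--*---------
--*---------
--*---------
--*---------

Derivation:
Segment 0: (2,1) -> (2,0)
Segment 1: (2,0) -> (2,5)
Segment 2: (2,5) -> (2,7)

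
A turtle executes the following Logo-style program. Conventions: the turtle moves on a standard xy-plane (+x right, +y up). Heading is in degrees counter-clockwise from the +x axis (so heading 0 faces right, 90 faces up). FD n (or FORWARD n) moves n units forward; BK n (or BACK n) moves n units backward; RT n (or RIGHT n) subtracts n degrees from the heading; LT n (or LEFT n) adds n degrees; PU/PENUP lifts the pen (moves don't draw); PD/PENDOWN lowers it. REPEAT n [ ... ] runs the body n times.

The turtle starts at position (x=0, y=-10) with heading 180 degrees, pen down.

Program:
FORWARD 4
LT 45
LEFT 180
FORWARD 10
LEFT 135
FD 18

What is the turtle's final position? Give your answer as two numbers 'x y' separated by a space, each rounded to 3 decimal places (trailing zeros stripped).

Answer: -14.929 -2.929

Derivation:
Executing turtle program step by step:
Start: pos=(0,-10), heading=180, pen down
FD 4: (0,-10) -> (-4,-10) [heading=180, draw]
LT 45: heading 180 -> 225
LT 180: heading 225 -> 45
FD 10: (-4,-10) -> (3.071,-2.929) [heading=45, draw]
LT 135: heading 45 -> 180
FD 18: (3.071,-2.929) -> (-14.929,-2.929) [heading=180, draw]
Final: pos=(-14.929,-2.929), heading=180, 3 segment(s) drawn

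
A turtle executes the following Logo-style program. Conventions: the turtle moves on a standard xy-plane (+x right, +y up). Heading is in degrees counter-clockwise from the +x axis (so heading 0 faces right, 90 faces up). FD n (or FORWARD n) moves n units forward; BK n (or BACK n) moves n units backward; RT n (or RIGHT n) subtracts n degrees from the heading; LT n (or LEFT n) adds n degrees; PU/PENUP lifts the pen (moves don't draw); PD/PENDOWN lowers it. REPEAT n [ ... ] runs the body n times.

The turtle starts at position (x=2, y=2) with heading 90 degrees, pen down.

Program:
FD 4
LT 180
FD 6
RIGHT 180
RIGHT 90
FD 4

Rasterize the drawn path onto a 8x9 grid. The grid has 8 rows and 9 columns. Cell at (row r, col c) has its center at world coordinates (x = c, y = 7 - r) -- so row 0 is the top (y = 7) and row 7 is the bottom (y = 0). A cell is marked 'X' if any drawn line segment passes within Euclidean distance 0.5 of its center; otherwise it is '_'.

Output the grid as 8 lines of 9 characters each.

Segment 0: (2,2) -> (2,6)
Segment 1: (2,6) -> (2,0)
Segment 2: (2,0) -> (6,0)

Answer: _________
__X______
__X______
__X______
__X______
__X______
__X______
__XXXXX__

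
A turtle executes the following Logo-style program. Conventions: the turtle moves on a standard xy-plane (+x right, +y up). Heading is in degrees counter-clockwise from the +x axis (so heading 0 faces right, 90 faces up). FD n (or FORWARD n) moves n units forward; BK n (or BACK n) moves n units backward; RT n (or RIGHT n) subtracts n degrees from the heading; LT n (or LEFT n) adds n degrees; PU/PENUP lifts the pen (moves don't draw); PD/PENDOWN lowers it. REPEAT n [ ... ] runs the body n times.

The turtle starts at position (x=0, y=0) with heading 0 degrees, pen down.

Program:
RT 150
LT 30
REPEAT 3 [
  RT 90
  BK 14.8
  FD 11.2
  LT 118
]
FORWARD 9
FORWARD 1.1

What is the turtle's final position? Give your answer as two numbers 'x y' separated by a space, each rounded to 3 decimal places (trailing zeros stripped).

Answer: 18.122 -6.284

Derivation:
Executing turtle program step by step:
Start: pos=(0,0), heading=0, pen down
RT 150: heading 0 -> 210
LT 30: heading 210 -> 240
REPEAT 3 [
  -- iteration 1/3 --
  RT 90: heading 240 -> 150
  BK 14.8: (0,0) -> (12.817,-7.4) [heading=150, draw]
  FD 11.2: (12.817,-7.4) -> (3.118,-1.8) [heading=150, draw]
  LT 118: heading 150 -> 268
  -- iteration 2/3 --
  RT 90: heading 268 -> 178
  BK 14.8: (3.118,-1.8) -> (17.909,-2.317) [heading=178, draw]
  FD 11.2: (17.909,-2.317) -> (6.715,-1.926) [heading=178, draw]
  LT 118: heading 178 -> 296
  -- iteration 3/3 --
  RT 90: heading 296 -> 206
  BK 14.8: (6.715,-1.926) -> (20.018,4.562) [heading=206, draw]
  FD 11.2: (20.018,4.562) -> (9.951,-0.348) [heading=206, draw]
  LT 118: heading 206 -> 324
]
FD 9: (9.951,-0.348) -> (17.232,-5.638) [heading=324, draw]
FD 1.1: (17.232,-5.638) -> (18.122,-6.284) [heading=324, draw]
Final: pos=(18.122,-6.284), heading=324, 8 segment(s) drawn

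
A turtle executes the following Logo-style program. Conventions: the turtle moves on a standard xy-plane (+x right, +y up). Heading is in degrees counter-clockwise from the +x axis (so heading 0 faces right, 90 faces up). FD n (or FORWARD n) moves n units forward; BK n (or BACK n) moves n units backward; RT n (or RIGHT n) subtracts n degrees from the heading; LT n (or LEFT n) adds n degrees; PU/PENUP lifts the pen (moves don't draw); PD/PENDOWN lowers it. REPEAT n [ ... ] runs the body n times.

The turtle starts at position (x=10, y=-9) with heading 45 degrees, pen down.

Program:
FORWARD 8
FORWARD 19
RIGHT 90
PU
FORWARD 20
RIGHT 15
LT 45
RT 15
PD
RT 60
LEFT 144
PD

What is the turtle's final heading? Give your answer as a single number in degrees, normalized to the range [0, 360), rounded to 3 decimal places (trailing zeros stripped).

Executing turtle program step by step:
Start: pos=(10,-9), heading=45, pen down
FD 8: (10,-9) -> (15.657,-3.343) [heading=45, draw]
FD 19: (15.657,-3.343) -> (29.092,10.092) [heading=45, draw]
RT 90: heading 45 -> 315
PU: pen up
FD 20: (29.092,10.092) -> (43.234,-4.05) [heading=315, move]
RT 15: heading 315 -> 300
LT 45: heading 300 -> 345
RT 15: heading 345 -> 330
PD: pen down
RT 60: heading 330 -> 270
LT 144: heading 270 -> 54
PD: pen down
Final: pos=(43.234,-4.05), heading=54, 2 segment(s) drawn

Answer: 54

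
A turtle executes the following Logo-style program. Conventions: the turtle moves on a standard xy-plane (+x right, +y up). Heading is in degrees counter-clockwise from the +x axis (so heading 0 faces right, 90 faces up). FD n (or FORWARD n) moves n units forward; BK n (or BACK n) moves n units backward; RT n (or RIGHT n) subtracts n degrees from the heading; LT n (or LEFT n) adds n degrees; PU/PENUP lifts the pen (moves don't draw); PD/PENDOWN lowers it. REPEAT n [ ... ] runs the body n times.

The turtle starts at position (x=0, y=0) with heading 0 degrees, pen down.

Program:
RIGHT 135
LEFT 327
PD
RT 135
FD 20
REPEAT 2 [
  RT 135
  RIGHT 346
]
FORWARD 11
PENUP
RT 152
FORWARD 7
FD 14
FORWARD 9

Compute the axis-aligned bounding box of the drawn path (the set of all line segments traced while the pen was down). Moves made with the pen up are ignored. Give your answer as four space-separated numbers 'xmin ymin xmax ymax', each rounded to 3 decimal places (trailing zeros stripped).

Answer: -0.065 0 10.893 17.732

Derivation:
Executing turtle program step by step:
Start: pos=(0,0), heading=0, pen down
RT 135: heading 0 -> 225
LT 327: heading 225 -> 192
PD: pen down
RT 135: heading 192 -> 57
FD 20: (0,0) -> (10.893,16.773) [heading=57, draw]
REPEAT 2 [
  -- iteration 1/2 --
  RT 135: heading 57 -> 282
  RT 346: heading 282 -> 296
  -- iteration 2/2 --
  RT 135: heading 296 -> 161
  RT 346: heading 161 -> 175
]
FD 11: (10.893,16.773) -> (-0.065,17.732) [heading=175, draw]
PU: pen up
RT 152: heading 175 -> 23
FD 7: (-0.065,17.732) -> (6.378,20.467) [heading=23, move]
FD 14: (6.378,20.467) -> (19.265,25.937) [heading=23, move]
FD 9: (19.265,25.937) -> (27.55,29.454) [heading=23, move]
Final: pos=(27.55,29.454), heading=23, 2 segment(s) drawn

Segment endpoints: x in {-0.065, 0, 10.893}, y in {0, 16.773, 17.732}
xmin=-0.065, ymin=0, xmax=10.893, ymax=17.732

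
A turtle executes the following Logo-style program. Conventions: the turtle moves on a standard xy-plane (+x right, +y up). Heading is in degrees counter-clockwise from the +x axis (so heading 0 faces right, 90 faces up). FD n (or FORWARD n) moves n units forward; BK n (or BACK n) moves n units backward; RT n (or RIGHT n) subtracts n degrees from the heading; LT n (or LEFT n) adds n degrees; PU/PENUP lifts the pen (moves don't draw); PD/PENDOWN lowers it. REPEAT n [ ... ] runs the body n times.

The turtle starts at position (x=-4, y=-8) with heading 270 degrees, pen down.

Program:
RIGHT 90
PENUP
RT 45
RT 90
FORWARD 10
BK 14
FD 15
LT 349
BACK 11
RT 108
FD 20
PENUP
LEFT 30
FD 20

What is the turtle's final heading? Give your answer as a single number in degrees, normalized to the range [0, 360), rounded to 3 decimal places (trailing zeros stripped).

Executing turtle program step by step:
Start: pos=(-4,-8), heading=270, pen down
RT 90: heading 270 -> 180
PU: pen up
RT 45: heading 180 -> 135
RT 90: heading 135 -> 45
FD 10: (-4,-8) -> (3.071,-0.929) [heading=45, move]
BK 14: (3.071,-0.929) -> (-6.828,-10.828) [heading=45, move]
FD 15: (-6.828,-10.828) -> (3.778,-0.222) [heading=45, move]
LT 349: heading 45 -> 34
BK 11: (3.778,-0.222) -> (-5.341,-6.373) [heading=34, move]
RT 108: heading 34 -> 286
FD 20: (-5.341,-6.373) -> (0.172,-25.598) [heading=286, move]
PU: pen up
LT 30: heading 286 -> 316
FD 20: (0.172,-25.598) -> (14.558,-39.491) [heading=316, move]
Final: pos=(14.558,-39.491), heading=316, 0 segment(s) drawn

Answer: 316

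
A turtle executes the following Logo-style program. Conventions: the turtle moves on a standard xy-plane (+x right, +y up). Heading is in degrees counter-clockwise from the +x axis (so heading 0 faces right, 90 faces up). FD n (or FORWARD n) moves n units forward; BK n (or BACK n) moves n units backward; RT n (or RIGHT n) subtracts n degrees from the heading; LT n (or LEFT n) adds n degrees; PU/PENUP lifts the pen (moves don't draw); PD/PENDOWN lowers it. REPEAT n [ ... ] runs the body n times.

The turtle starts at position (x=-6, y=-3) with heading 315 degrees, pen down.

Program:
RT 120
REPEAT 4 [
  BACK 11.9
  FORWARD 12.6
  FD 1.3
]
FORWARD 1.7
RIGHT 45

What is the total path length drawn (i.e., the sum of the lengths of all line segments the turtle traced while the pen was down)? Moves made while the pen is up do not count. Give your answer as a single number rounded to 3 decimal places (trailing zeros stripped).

Answer: 104.9

Derivation:
Executing turtle program step by step:
Start: pos=(-6,-3), heading=315, pen down
RT 120: heading 315 -> 195
REPEAT 4 [
  -- iteration 1/4 --
  BK 11.9: (-6,-3) -> (5.495,0.08) [heading=195, draw]
  FD 12.6: (5.495,0.08) -> (-6.676,-3.181) [heading=195, draw]
  FD 1.3: (-6.676,-3.181) -> (-7.932,-3.518) [heading=195, draw]
  -- iteration 2/4 --
  BK 11.9: (-7.932,-3.518) -> (3.563,-0.438) [heading=195, draw]
  FD 12.6: (3.563,-0.438) -> (-8.608,-3.699) [heading=195, draw]
  FD 1.3: (-8.608,-3.699) -> (-9.864,-4.035) [heading=195, draw]
  -- iteration 3/4 --
  BK 11.9: (-9.864,-4.035) -> (1.631,-0.955) [heading=195, draw]
  FD 12.6: (1.631,-0.955) -> (-10.54,-4.216) [heading=195, draw]
  FD 1.3: (-10.54,-4.216) -> (-11.796,-4.553) [heading=195, draw]
  -- iteration 4/4 --
  BK 11.9: (-11.796,-4.553) -> (-0.301,-1.473) [heading=195, draw]
  FD 12.6: (-0.301,-1.473) -> (-12.472,-4.734) [heading=195, draw]
  FD 1.3: (-12.472,-4.734) -> (-13.727,-5.071) [heading=195, draw]
]
FD 1.7: (-13.727,-5.071) -> (-15.369,-5.511) [heading=195, draw]
RT 45: heading 195 -> 150
Final: pos=(-15.369,-5.511), heading=150, 13 segment(s) drawn

Segment lengths:
  seg 1: (-6,-3) -> (5.495,0.08), length = 11.9
  seg 2: (5.495,0.08) -> (-6.676,-3.181), length = 12.6
  seg 3: (-6.676,-3.181) -> (-7.932,-3.518), length = 1.3
  seg 4: (-7.932,-3.518) -> (3.563,-0.438), length = 11.9
  seg 5: (3.563,-0.438) -> (-8.608,-3.699), length = 12.6
  seg 6: (-8.608,-3.699) -> (-9.864,-4.035), length = 1.3
  seg 7: (-9.864,-4.035) -> (1.631,-0.955), length = 11.9
  seg 8: (1.631,-0.955) -> (-10.54,-4.216), length = 12.6
  seg 9: (-10.54,-4.216) -> (-11.796,-4.553), length = 1.3
  seg 10: (-11.796,-4.553) -> (-0.301,-1.473), length = 11.9
  seg 11: (-0.301,-1.473) -> (-12.472,-4.734), length = 12.6
  seg 12: (-12.472,-4.734) -> (-13.727,-5.071), length = 1.3
  seg 13: (-13.727,-5.071) -> (-15.369,-5.511), length = 1.7
Total = 104.9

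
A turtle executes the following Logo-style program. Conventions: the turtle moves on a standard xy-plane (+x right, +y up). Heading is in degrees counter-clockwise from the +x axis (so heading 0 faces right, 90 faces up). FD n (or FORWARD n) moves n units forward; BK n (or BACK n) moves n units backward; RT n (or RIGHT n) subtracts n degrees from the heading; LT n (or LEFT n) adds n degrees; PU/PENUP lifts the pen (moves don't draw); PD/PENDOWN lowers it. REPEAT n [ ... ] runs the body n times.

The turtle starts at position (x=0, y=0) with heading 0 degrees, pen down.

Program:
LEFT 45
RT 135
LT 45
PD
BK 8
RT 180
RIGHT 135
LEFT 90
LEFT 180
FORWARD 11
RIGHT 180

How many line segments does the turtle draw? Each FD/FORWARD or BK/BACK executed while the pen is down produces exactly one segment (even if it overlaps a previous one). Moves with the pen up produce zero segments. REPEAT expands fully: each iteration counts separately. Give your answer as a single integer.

Answer: 2

Derivation:
Executing turtle program step by step:
Start: pos=(0,0), heading=0, pen down
LT 45: heading 0 -> 45
RT 135: heading 45 -> 270
LT 45: heading 270 -> 315
PD: pen down
BK 8: (0,0) -> (-5.657,5.657) [heading=315, draw]
RT 180: heading 315 -> 135
RT 135: heading 135 -> 0
LT 90: heading 0 -> 90
LT 180: heading 90 -> 270
FD 11: (-5.657,5.657) -> (-5.657,-5.343) [heading=270, draw]
RT 180: heading 270 -> 90
Final: pos=(-5.657,-5.343), heading=90, 2 segment(s) drawn
Segments drawn: 2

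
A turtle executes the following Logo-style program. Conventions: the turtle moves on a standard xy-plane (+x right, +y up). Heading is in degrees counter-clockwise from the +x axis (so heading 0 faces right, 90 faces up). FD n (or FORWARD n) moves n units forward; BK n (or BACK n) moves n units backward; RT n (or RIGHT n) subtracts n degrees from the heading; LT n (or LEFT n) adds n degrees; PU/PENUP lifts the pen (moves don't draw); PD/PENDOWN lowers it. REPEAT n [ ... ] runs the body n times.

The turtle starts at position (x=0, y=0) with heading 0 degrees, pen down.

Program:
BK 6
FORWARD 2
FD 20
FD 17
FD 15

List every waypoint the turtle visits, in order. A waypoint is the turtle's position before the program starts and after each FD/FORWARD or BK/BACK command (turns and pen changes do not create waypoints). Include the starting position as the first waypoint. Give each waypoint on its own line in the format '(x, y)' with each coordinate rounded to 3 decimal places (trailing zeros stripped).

Answer: (0, 0)
(-6, 0)
(-4, 0)
(16, 0)
(33, 0)
(48, 0)

Derivation:
Executing turtle program step by step:
Start: pos=(0,0), heading=0, pen down
BK 6: (0,0) -> (-6,0) [heading=0, draw]
FD 2: (-6,0) -> (-4,0) [heading=0, draw]
FD 20: (-4,0) -> (16,0) [heading=0, draw]
FD 17: (16,0) -> (33,0) [heading=0, draw]
FD 15: (33,0) -> (48,0) [heading=0, draw]
Final: pos=(48,0), heading=0, 5 segment(s) drawn
Waypoints (6 total):
(0, 0)
(-6, 0)
(-4, 0)
(16, 0)
(33, 0)
(48, 0)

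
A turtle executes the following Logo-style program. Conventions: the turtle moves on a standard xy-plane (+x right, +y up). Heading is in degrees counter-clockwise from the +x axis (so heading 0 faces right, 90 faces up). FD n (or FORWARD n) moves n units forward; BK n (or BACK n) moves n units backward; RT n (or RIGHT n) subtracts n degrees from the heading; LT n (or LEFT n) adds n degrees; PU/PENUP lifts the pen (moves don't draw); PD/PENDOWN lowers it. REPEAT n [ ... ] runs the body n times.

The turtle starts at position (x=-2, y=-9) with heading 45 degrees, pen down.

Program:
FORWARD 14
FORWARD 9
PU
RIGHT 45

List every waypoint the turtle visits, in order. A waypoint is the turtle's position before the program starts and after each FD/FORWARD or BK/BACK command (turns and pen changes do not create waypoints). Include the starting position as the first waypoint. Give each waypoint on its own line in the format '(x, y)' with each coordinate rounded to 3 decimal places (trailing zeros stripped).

Answer: (-2, -9)
(7.899, 0.899)
(14.263, 7.263)

Derivation:
Executing turtle program step by step:
Start: pos=(-2,-9), heading=45, pen down
FD 14: (-2,-9) -> (7.899,0.899) [heading=45, draw]
FD 9: (7.899,0.899) -> (14.263,7.263) [heading=45, draw]
PU: pen up
RT 45: heading 45 -> 0
Final: pos=(14.263,7.263), heading=0, 2 segment(s) drawn
Waypoints (3 total):
(-2, -9)
(7.899, 0.899)
(14.263, 7.263)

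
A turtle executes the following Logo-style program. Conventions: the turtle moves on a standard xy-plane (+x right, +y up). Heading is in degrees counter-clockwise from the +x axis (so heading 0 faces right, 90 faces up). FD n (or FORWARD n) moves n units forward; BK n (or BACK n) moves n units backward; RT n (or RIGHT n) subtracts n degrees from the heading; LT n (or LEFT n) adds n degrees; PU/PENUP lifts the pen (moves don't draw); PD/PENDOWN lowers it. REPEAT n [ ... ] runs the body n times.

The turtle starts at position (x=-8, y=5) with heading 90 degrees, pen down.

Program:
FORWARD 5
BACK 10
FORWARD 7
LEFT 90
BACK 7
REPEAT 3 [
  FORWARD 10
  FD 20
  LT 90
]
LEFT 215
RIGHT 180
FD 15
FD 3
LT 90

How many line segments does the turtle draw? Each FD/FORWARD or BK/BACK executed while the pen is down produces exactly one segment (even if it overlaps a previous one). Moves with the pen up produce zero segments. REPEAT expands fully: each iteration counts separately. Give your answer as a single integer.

Answer: 12

Derivation:
Executing turtle program step by step:
Start: pos=(-8,5), heading=90, pen down
FD 5: (-8,5) -> (-8,10) [heading=90, draw]
BK 10: (-8,10) -> (-8,0) [heading=90, draw]
FD 7: (-8,0) -> (-8,7) [heading=90, draw]
LT 90: heading 90 -> 180
BK 7: (-8,7) -> (-1,7) [heading=180, draw]
REPEAT 3 [
  -- iteration 1/3 --
  FD 10: (-1,7) -> (-11,7) [heading=180, draw]
  FD 20: (-11,7) -> (-31,7) [heading=180, draw]
  LT 90: heading 180 -> 270
  -- iteration 2/3 --
  FD 10: (-31,7) -> (-31,-3) [heading=270, draw]
  FD 20: (-31,-3) -> (-31,-23) [heading=270, draw]
  LT 90: heading 270 -> 0
  -- iteration 3/3 --
  FD 10: (-31,-23) -> (-21,-23) [heading=0, draw]
  FD 20: (-21,-23) -> (-1,-23) [heading=0, draw]
  LT 90: heading 0 -> 90
]
LT 215: heading 90 -> 305
RT 180: heading 305 -> 125
FD 15: (-1,-23) -> (-9.604,-10.713) [heading=125, draw]
FD 3: (-9.604,-10.713) -> (-11.324,-8.255) [heading=125, draw]
LT 90: heading 125 -> 215
Final: pos=(-11.324,-8.255), heading=215, 12 segment(s) drawn
Segments drawn: 12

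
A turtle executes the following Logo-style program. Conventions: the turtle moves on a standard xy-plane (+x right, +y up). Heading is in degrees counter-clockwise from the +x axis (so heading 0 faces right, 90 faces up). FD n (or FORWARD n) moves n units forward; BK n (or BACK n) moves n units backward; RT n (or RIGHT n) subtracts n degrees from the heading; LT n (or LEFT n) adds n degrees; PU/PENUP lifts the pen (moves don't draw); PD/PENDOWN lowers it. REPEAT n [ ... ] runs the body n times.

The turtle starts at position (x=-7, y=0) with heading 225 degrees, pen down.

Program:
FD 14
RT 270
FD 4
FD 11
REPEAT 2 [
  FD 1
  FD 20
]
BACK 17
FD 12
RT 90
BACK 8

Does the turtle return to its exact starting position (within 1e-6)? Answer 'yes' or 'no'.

Executing turtle program step by step:
Start: pos=(-7,0), heading=225, pen down
FD 14: (-7,0) -> (-16.899,-9.899) [heading=225, draw]
RT 270: heading 225 -> 315
FD 4: (-16.899,-9.899) -> (-14.071,-12.728) [heading=315, draw]
FD 11: (-14.071,-12.728) -> (-6.293,-20.506) [heading=315, draw]
REPEAT 2 [
  -- iteration 1/2 --
  FD 1: (-6.293,-20.506) -> (-5.586,-21.213) [heading=315, draw]
  FD 20: (-5.586,-21.213) -> (8.556,-35.355) [heading=315, draw]
  -- iteration 2/2 --
  FD 1: (8.556,-35.355) -> (9.263,-36.062) [heading=315, draw]
  FD 20: (9.263,-36.062) -> (23.406,-50.205) [heading=315, draw]
]
BK 17: (23.406,-50.205) -> (11.385,-38.184) [heading=315, draw]
FD 12: (11.385,-38.184) -> (19.87,-46.669) [heading=315, draw]
RT 90: heading 315 -> 225
BK 8: (19.87,-46.669) -> (25.527,-41.012) [heading=225, draw]
Final: pos=(25.527,-41.012), heading=225, 10 segment(s) drawn

Start position: (-7, 0)
Final position: (25.527, -41.012)
Distance = 52.345; >= 1e-6 -> NOT closed

Answer: no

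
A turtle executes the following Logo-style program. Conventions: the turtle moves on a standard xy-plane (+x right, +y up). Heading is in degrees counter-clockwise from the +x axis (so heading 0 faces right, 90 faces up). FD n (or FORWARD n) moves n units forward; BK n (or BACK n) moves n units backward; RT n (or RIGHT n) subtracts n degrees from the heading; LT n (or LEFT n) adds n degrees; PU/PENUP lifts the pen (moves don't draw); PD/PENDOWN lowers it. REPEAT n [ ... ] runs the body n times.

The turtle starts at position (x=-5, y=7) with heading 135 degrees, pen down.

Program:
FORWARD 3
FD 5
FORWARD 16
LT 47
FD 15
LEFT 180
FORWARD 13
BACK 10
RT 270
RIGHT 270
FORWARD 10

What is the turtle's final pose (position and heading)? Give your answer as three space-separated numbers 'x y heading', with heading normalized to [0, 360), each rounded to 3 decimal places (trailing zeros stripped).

Answer: -43.957 23.203 182

Derivation:
Executing turtle program step by step:
Start: pos=(-5,7), heading=135, pen down
FD 3: (-5,7) -> (-7.121,9.121) [heading=135, draw]
FD 5: (-7.121,9.121) -> (-10.657,12.657) [heading=135, draw]
FD 16: (-10.657,12.657) -> (-21.971,23.971) [heading=135, draw]
LT 47: heading 135 -> 182
FD 15: (-21.971,23.971) -> (-36.961,23.447) [heading=182, draw]
LT 180: heading 182 -> 2
FD 13: (-36.961,23.447) -> (-23.969,23.901) [heading=2, draw]
BK 10: (-23.969,23.901) -> (-33.963,23.552) [heading=2, draw]
RT 270: heading 2 -> 92
RT 270: heading 92 -> 182
FD 10: (-33.963,23.552) -> (-43.957,23.203) [heading=182, draw]
Final: pos=(-43.957,23.203), heading=182, 7 segment(s) drawn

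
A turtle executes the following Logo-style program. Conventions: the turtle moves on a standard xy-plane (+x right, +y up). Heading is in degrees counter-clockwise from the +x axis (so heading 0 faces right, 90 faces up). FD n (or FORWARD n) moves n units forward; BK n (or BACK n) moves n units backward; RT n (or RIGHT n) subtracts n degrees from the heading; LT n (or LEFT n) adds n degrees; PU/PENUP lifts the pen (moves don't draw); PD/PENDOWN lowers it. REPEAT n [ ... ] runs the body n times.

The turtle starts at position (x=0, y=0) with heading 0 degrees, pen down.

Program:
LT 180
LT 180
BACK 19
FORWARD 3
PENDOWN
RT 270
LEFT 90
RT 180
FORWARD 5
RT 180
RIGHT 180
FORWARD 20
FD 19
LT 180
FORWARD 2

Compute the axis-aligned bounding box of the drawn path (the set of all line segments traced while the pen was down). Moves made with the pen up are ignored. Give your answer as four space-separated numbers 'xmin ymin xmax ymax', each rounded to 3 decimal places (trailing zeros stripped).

Answer: -19 0 28 0

Derivation:
Executing turtle program step by step:
Start: pos=(0,0), heading=0, pen down
LT 180: heading 0 -> 180
LT 180: heading 180 -> 0
BK 19: (0,0) -> (-19,0) [heading=0, draw]
FD 3: (-19,0) -> (-16,0) [heading=0, draw]
PD: pen down
RT 270: heading 0 -> 90
LT 90: heading 90 -> 180
RT 180: heading 180 -> 0
FD 5: (-16,0) -> (-11,0) [heading=0, draw]
RT 180: heading 0 -> 180
RT 180: heading 180 -> 0
FD 20: (-11,0) -> (9,0) [heading=0, draw]
FD 19: (9,0) -> (28,0) [heading=0, draw]
LT 180: heading 0 -> 180
FD 2: (28,0) -> (26,0) [heading=180, draw]
Final: pos=(26,0), heading=180, 6 segment(s) drawn

Segment endpoints: x in {-19, -16, -11, 0, 9, 26, 28}, y in {0, 0, 0, 0, 0, 0}
xmin=-19, ymin=0, xmax=28, ymax=0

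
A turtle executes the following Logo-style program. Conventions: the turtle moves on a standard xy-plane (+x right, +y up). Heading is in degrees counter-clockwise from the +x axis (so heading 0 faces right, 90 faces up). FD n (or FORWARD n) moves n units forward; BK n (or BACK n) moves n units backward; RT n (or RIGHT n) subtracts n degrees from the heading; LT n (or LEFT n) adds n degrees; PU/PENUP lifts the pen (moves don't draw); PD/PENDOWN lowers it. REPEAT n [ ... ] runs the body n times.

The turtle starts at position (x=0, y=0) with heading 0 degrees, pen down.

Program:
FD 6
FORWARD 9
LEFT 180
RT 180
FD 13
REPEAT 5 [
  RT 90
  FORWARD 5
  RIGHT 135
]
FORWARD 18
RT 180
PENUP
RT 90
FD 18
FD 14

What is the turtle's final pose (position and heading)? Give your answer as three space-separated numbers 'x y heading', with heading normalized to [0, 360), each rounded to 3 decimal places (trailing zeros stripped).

Executing turtle program step by step:
Start: pos=(0,0), heading=0, pen down
FD 6: (0,0) -> (6,0) [heading=0, draw]
FD 9: (6,0) -> (15,0) [heading=0, draw]
LT 180: heading 0 -> 180
RT 180: heading 180 -> 0
FD 13: (15,0) -> (28,0) [heading=0, draw]
REPEAT 5 [
  -- iteration 1/5 --
  RT 90: heading 0 -> 270
  FD 5: (28,0) -> (28,-5) [heading=270, draw]
  RT 135: heading 270 -> 135
  -- iteration 2/5 --
  RT 90: heading 135 -> 45
  FD 5: (28,-5) -> (31.536,-1.464) [heading=45, draw]
  RT 135: heading 45 -> 270
  -- iteration 3/5 --
  RT 90: heading 270 -> 180
  FD 5: (31.536,-1.464) -> (26.536,-1.464) [heading=180, draw]
  RT 135: heading 180 -> 45
  -- iteration 4/5 --
  RT 90: heading 45 -> 315
  FD 5: (26.536,-1.464) -> (30.071,-5) [heading=315, draw]
  RT 135: heading 315 -> 180
  -- iteration 5/5 --
  RT 90: heading 180 -> 90
  FD 5: (30.071,-5) -> (30.071,0) [heading=90, draw]
  RT 135: heading 90 -> 315
]
FD 18: (30.071,0) -> (42.799,-12.728) [heading=315, draw]
RT 180: heading 315 -> 135
PU: pen up
RT 90: heading 135 -> 45
FD 18: (42.799,-12.728) -> (55.527,0) [heading=45, move]
FD 14: (55.527,0) -> (65.426,9.899) [heading=45, move]
Final: pos=(65.426,9.899), heading=45, 9 segment(s) drawn

Answer: 65.426 9.899 45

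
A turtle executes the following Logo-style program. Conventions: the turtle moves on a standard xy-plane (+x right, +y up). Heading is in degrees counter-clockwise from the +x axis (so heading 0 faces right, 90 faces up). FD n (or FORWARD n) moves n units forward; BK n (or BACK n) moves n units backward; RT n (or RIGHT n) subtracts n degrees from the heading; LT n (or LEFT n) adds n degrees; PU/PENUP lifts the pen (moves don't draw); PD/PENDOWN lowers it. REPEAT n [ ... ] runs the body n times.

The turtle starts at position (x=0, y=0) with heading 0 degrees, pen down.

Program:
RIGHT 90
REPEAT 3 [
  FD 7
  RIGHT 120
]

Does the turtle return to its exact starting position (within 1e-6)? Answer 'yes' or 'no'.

Answer: yes

Derivation:
Executing turtle program step by step:
Start: pos=(0,0), heading=0, pen down
RT 90: heading 0 -> 270
REPEAT 3 [
  -- iteration 1/3 --
  FD 7: (0,0) -> (0,-7) [heading=270, draw]
  RT 120: heading 270 -> 150
  -- iteration 2/3 --
  FD 7: (0,-7) -> (-6.062,-3.5) [heading=150, draw]
  RT 120: heading 150 -> 30
  -- iteration 3/3 --
  FD 7: (-6.062,-3.5) -> (0,0) [heading=30, draw]
  RT 120: heading 30 -> 270
]
Final: pos=(0,0), heading=270, 3 segment(s) drawn

Start position: (0, 0)
Final position: (0, 0)
Distance = 0; < 1e-6 -> CLOSED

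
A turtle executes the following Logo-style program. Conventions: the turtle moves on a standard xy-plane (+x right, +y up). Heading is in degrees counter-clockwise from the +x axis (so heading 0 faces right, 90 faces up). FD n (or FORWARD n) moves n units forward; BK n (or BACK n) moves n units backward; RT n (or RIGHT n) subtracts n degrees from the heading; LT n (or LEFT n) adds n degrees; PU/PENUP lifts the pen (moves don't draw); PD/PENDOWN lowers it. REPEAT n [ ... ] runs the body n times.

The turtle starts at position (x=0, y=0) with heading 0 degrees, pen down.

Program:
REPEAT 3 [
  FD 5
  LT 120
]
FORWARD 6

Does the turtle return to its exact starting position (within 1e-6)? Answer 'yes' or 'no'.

Executing turtle program step by step:
Start: pos=(0,0), heading=0, pen down
REPEAT 3 [
  -- iteration 1/3 --
  FD 5: (0,0) -> (5,0) [heading=0, draw]
  LT 120: heading 0 -> 120
  -- iteration 2/3 --
  FD 5: (5,0) -> (2.5,4.33) [heading=120, draw]
  LT 120: heading 120 -> 240
  -- iteration 3/3 --
  FD 5: (2.5,4.33) -> (0,0) [heading=240, draw]
  LT 120: heading 240 -> 0
]
FD 6: (0,0) -> (6,0) [heading=0, draw]
Final: pos=(6,0), heading=0, 4 segment(s) drawn

Start position: (0, 0)
Final position: (6, 0)
Distance = 6; >= 1e-6 -> NOT closed

Answer: no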